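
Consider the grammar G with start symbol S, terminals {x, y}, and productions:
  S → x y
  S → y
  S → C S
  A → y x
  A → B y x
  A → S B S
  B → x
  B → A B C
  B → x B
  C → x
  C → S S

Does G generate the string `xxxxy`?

S ⇒ CS ⇒ xS ⇒ xCS ⇒ xxS ⇒ xxCS ⇒ xxxS ⇒ xxxxy

yes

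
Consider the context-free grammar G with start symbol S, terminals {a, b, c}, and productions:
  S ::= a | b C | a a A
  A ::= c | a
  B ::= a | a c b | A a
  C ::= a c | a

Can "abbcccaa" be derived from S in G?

no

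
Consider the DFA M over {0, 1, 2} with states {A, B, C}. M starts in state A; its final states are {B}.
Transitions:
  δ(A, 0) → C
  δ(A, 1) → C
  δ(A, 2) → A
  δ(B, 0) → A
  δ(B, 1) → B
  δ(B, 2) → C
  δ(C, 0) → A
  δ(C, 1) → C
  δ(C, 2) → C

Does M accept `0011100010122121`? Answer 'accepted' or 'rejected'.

A --0--> C
C --0--> A
A --1--> C
C --1--> C
C --1--> C
C --0--> A
A --0--> C
C --0--> A
A --1--> C
C --0--> A
A --1--> C
C --2--> C
C --2--> C
C --1--> C
C --2--> C
C --1--> C
End in state C, which is not an accepting state.

rejected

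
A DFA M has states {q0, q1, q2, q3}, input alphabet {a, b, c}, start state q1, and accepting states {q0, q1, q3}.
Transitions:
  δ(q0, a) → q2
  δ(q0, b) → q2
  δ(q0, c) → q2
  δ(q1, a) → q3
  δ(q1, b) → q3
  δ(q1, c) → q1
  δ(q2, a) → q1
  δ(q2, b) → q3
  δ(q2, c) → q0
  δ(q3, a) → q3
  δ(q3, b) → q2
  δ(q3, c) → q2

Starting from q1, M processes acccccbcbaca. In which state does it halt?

q1 --a--> q3
q3 --c--> q2
q2 --c--> q0
q0 --c--> q2
q2 --c--> q0
q0 --c--> q2
q2 --b--> q3
q3 --c--> q2
q2 --b--> q3
q3 --a--> q3
q3 --c--> q2
q2 --a--> q1

q1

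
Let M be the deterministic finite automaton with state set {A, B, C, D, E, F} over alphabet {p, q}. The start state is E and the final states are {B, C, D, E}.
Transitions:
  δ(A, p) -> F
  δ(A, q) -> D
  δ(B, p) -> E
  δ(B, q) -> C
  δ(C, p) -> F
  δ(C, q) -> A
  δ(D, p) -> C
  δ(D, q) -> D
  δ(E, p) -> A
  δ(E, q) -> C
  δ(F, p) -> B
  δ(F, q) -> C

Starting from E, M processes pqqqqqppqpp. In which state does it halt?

B

E --p--> A
A --q--> D
D --q--> D
D --q--> D
D --q--> D
D --q--> D
D --p--> C
C --p--> F
F --q--> C
C --p--> F
F --p--> B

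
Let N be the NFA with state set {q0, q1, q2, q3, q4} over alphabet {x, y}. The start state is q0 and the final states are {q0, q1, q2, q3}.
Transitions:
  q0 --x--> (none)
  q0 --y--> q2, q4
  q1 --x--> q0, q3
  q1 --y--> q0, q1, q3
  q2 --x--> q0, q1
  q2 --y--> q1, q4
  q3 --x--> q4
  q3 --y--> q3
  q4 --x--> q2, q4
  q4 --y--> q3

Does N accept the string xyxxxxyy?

rejected

Start: {q0}
read x: {}
The reachable set is empty and stays empty for the remaining 7 symbols.
Reachable ∩ accepting = {} — empty.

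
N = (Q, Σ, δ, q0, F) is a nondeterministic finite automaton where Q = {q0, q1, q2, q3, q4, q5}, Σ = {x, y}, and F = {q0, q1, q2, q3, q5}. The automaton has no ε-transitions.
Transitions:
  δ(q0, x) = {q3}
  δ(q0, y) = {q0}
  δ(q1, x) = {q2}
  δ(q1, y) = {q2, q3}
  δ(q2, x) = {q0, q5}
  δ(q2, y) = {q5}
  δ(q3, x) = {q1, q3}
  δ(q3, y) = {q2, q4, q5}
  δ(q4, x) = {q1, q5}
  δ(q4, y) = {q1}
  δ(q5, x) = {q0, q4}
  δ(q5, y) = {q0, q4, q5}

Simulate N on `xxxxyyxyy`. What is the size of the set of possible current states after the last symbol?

Start: {q0}
read x: {q3}
read x: {q1, q3}
read x: {q1, q2, q3}
read x: {q0, q1, q2, q3, q5}
read y: {q0, q2, q3, q4, q5}
read y: {q0, q1, q2, q4, q5}
read x: {q0, q1, q2, q3, q4, q5}
read y: {q0, q1, q2, q3, q4, q5}
read y: {q0, q1, q2, q3, q4, q5}
Final reachable set {q0, q1, q2, q3, q4, q5} has 6 states.

6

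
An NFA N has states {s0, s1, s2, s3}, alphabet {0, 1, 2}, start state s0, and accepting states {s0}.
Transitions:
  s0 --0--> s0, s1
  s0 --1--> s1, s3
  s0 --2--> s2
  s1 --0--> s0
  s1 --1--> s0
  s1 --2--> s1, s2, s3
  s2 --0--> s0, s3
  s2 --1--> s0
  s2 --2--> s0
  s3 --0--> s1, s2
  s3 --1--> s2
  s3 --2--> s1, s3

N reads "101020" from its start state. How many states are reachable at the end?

4

Start: {s0}
read 1: {s1, s3}
read 0: {s0, s1, s2}
read 1: {s0, s1, s3}
read 0: {s0, s1, s2}
read 2: {s0, s1, s2, s3}
read 0: {s0, s1, s2, s3}
Final reachable set {s0, s1, s2, s3} has 4 states.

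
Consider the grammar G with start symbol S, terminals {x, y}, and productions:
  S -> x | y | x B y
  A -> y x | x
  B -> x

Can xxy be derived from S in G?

S ⇒ xBy ⇒ xxy

yes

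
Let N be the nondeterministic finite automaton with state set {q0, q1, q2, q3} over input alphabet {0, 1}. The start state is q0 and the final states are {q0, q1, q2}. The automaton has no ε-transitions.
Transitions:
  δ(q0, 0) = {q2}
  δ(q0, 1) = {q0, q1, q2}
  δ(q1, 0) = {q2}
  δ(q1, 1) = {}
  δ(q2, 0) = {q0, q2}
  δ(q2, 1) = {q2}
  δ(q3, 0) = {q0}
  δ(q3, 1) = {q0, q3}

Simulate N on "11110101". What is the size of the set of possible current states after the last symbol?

3

Start: {q0}
read 1: {q0, q1, q2}
read 1: {q0, q1, q2}
read 1: {q0, q1, q2}
read 1: {q0, q1, q2}
read 0: {q0, q2}
read 1: {q0, q1, q2}
read 0: {q0, q2}
read 1: {q0, q1, q2}
Final reachable set {q0, q1, q2} has 3 states.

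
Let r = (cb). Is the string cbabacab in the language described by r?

no

No split of cbabacab into u·v has c matching u and b matching v.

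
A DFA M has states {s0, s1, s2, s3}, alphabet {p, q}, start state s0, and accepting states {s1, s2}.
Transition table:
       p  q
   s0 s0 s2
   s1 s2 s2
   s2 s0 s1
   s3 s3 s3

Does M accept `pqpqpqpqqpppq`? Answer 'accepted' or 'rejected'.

s0 --p--> s0
s0 --q--> s2
s2 --p--> s0
s0 --q--> s2
s2 --p--> s0
s0 --q--> s2
s2 --p--> s0
s0 --q--> s2
s2 --q--> s1
s1 --p--> s2
s2 --p--> s0
s0 --p--> s0
s0 --q--> s2
End in state s2, which is an accepting state.

accepted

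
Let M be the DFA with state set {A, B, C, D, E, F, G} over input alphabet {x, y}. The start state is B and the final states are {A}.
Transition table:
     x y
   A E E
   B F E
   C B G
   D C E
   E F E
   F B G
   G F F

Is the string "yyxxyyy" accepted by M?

rejected

B --y--> E
E --y--> E
E --x--> F
F --x--> B
B --y--> E
E --y--> E
E --y--> E
End in state E, which is not an accepting state.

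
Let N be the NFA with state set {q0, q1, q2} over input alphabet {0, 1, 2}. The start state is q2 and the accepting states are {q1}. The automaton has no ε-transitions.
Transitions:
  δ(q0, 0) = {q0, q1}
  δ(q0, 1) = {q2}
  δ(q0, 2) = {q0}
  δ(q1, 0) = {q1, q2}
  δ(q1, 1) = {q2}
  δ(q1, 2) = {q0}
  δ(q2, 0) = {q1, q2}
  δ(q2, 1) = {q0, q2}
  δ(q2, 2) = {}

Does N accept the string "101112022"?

Start: {q2}
read 1: {q0, q2}
read 0: {q0, q1, q2}
read 1: {q0, q2}
read 1: {q0, q2}
read 1: {q0, q2}
read 2: {q0}
read 0: {q0, q1}
read 2: {q0}
read 2: {q0}
Reachable ∩ accepting = {} — empty.

rejected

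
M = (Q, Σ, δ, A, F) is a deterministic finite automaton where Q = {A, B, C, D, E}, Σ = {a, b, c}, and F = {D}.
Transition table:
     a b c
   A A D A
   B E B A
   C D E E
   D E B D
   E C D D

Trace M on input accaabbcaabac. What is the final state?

D

A --a--> A
A --c--> A
A --c--> A
A --a--> A
A --a--> A
A --b--> D
D --b--> B
B --c--> A
A --a--> A
A --a--> A
A --b--> D
D --a--> E
E --c--> D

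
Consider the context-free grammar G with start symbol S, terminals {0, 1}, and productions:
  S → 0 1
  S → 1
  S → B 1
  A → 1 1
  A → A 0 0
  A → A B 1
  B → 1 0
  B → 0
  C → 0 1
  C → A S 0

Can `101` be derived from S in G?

S ⇒ B1 ⇒ 101

yes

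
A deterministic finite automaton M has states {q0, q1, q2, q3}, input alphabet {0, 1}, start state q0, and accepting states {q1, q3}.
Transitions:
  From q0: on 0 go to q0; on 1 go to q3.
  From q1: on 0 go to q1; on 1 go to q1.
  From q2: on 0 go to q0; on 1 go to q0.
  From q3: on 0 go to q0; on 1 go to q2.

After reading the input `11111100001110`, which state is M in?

q0

q0 --1--> q3
q3 --1--> q2
q2 --1--> q0
q0 --1--> q3
q3 --1--> q2
q2 --1--> q0
q0 --0--> q0
q0 --0--> q0
q0 --0--> q0
q0 --0--> q0
q0 --1--> q3
q3 --1--> q2
q2 --1--> q0
q0 --0--> q0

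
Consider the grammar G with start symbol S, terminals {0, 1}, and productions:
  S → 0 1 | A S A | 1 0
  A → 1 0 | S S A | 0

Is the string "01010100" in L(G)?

yes

S ⇒ ASA ⇒ 0SA ⇒ 0ASAA ⇒ 010SAA ⇒ 01010AA ⇒ 0101010A ⇒ 01010100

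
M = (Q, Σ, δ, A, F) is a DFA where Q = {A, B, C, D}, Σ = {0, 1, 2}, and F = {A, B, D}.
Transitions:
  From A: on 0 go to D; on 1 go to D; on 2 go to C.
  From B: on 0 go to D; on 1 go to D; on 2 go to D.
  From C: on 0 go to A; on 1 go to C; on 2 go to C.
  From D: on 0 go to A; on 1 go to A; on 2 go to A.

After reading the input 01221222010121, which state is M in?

A --0--> D
D --1--> A
A --2--> C
C --2--> C
C --1--> C
C --2--> C
C --2--> C
C --2--> C
C --0--> A
A --1--> D
D --0--> A
A --1--> D
D --2--> A
A --1--> D

D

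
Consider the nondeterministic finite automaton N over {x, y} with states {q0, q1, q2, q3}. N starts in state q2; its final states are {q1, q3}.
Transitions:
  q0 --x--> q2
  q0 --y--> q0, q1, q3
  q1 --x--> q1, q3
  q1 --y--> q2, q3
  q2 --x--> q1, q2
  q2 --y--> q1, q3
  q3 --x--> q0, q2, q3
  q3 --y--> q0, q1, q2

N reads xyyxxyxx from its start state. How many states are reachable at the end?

4

Start: {q2}
read x: {q1, q2}
read y: {q1, q2, q3}
read y: {q0, q1, q2, q3}
read x: {q0, q1, q2, q3}
read x: {q0, q1, q2, q3}
read y: {q0, q1, q2, q3}
read x: {q0, q1, q2, q3}
read x: {q0, q1, q2, q3}
Final reachable set {q0, q1, q2, q3} has 4 states.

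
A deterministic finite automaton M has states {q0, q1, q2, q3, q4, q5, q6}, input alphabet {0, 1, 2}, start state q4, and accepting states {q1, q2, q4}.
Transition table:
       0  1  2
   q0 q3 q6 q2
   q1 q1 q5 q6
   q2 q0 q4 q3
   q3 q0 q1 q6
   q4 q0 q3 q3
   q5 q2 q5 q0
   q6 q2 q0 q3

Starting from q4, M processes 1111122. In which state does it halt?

q2

q4 --1--> q3
q3 --1--> q1
q1 --1--> q5
q5 --1--> q5
q5 --1--> q5
q5 --2--> q0
q0 --2--> q2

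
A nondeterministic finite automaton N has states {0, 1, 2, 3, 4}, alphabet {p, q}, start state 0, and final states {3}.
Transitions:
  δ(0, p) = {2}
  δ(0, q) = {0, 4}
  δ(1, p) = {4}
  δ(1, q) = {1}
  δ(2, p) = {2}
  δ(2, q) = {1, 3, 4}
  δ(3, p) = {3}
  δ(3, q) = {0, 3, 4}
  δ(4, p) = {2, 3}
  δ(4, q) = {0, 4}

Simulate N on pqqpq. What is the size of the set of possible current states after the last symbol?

4

Start: {0}
read p: {2}
read q: {1, 3, 4}
read q: {0, 1, 3, 4}
read p: {2, 3, 4}
read q: {0, 1, 3, 4}
Final reachable set {0, 1, 3, 4} has 4 states.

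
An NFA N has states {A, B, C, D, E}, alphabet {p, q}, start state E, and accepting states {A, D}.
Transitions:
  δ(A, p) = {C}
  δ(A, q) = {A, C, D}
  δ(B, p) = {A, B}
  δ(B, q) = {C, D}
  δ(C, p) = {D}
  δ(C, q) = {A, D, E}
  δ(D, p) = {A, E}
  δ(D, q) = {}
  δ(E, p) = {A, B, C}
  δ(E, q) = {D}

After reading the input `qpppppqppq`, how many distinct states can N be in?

4

Start: {E}
read q: {D}
read p: {A, E}
read p: {A, B, C}
read p: {A, B, C, D}
read p: {A, B, C, D, E}
read p: {A, B, C, D, E}
read q: {A, C, D, E}
read p: {A, B, C, D, E}
read p: {A, B, C, D, E}
read q: {A, C, D, E}
Final reachable set {A, C, D, E} has 4 states.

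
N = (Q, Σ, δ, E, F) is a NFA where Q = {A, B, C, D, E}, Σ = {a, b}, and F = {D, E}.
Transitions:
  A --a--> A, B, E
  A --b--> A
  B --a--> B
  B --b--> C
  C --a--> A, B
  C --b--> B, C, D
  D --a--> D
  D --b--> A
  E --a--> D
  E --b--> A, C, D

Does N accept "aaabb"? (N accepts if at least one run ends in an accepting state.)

rejected

Start: {E}
read a: {D}
read a: {D}
read a: {D}
read b: {A}
read b: {A}
Reachable ∩ accepting = {} — empty.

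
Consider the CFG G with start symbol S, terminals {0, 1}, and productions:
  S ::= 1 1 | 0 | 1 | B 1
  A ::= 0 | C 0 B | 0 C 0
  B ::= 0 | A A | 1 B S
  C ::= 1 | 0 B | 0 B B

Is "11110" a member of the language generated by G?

no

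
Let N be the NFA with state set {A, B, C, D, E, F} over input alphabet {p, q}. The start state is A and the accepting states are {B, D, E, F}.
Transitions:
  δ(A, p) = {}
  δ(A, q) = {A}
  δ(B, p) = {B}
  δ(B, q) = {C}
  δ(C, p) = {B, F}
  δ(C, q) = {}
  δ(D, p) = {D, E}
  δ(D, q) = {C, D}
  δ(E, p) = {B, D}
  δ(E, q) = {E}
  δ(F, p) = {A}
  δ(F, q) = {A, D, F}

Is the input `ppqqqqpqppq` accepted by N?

Start: {A}
read p: {}
The reachable set is empty and stays empty for the remaining 10 symbols.
Reachable ∩ accepting = {} — empty.

rejected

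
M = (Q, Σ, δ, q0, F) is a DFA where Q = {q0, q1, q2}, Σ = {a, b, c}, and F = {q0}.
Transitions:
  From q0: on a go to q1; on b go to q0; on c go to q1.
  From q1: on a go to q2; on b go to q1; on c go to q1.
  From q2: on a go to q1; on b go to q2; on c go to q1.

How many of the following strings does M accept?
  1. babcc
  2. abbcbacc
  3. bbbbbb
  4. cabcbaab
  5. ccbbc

1

babcc: rejected
abbcbacc: rejected
bbbbbb: accepted
cabcbaab: rejected
ccbbc: rejected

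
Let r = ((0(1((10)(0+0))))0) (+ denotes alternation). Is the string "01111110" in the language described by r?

no

No split of 01111110 into u·v has (0(1((10)(0+0)))) matching u and 0 matching v.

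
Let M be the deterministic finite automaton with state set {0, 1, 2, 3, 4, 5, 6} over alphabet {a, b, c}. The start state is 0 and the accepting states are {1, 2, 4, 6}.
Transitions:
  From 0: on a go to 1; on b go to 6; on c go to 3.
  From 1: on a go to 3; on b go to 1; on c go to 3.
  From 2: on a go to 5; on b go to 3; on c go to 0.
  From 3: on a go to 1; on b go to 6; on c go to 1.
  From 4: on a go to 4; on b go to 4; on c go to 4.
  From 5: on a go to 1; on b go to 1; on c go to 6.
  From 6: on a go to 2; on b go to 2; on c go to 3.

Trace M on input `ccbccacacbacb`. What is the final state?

1

0 --c--> 3
3 --c--> 1
1 --b--> 1
1 --c--> 3
3 --c--> 1
1 --a--> 3
3 --c--> 1
1 --a--> 3
3 --c--> 1
1 --b--> 1
1 --a--> 3
3 --c--> 1
1 --b--> 1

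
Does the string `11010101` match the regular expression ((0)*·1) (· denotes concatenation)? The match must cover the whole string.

No split of 11010101 into u·v has (0)* matching u and 1 matching v.

no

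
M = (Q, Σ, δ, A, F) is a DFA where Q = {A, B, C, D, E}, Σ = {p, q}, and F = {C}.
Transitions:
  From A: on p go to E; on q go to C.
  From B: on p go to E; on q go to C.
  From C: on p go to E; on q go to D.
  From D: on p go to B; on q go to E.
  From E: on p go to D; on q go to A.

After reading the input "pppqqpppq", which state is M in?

A --p--> E
E --p--> D
D --p--> B
B --q--> C
C --q--> D
D --p--> B
B --p--> E
E --p--> D
D --q--> E

E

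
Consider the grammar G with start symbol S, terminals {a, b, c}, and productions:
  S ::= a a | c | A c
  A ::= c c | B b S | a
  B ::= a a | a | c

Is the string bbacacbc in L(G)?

no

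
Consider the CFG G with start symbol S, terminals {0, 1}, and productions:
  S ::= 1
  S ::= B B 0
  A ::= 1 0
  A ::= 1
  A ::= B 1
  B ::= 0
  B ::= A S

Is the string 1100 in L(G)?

S ⇒ BB0 ⇒ ASB0 ⇒ 1SB0 ⇒ 11B0 ⇒ 1100

yes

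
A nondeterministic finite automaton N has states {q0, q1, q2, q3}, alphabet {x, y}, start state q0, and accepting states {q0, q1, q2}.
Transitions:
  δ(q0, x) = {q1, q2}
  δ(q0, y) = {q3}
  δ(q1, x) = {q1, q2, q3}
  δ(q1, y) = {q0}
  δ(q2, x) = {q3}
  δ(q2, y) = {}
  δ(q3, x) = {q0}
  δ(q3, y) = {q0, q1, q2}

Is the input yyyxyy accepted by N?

accepted

Start: {q0}
read y: {q3}
read y: {q0, q1, q2}
read y: {q0, q3}
read x: {q0, q1, q2}
read y: {q0, q3}
read y: {q0, q1, q2, q3}
Reachable ∩ accepting = {q0, q1, q2} — nonempty.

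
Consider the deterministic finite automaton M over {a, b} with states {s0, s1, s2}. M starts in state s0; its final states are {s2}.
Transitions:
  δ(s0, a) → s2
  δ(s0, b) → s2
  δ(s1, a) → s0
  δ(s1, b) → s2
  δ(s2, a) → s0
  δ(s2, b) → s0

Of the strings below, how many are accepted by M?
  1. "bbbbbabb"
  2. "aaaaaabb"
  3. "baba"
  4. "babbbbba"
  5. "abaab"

"bbbbbabb": rejected
"aaaaaabb": rejected
"baba": rejected
"babbbbba": rejected
"abaab": accepted

1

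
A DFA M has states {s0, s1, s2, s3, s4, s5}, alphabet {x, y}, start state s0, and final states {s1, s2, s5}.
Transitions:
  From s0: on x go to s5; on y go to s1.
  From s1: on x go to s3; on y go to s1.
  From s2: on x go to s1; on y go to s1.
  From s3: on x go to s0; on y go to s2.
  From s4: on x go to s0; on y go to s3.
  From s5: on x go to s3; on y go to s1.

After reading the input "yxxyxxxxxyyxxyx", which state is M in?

s0 --y--> s1
s1 --x--> s3
s3 --x--> s0
s0 --y--> s1
s1 --x--> s3
s3 --x--> s0
s0 --x--> s5
s5 --x--> s3
s3 --x--> s0
s0 --y--> s1
s1 --y--> s1
s1 --x--> s3
s3 --x--> s0
s0 --y--> s1
s1 --x--> s3

s3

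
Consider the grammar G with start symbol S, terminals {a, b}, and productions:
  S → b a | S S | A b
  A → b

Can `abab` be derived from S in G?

no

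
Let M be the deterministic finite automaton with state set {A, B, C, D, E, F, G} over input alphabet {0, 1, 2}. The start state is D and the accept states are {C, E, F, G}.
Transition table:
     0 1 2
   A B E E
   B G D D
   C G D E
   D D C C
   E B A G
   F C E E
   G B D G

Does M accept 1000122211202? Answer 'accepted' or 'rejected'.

D --1--> C
C --0--> G
G --0--> B
B --0--> G
G --1--> D
D --2--> C
C --2--> E
E --2--> G
G --1--> D
D --1--> C
C --2--> E
E --0--> B
B --2--> D
End in state D, which is not an accepting state.

rejected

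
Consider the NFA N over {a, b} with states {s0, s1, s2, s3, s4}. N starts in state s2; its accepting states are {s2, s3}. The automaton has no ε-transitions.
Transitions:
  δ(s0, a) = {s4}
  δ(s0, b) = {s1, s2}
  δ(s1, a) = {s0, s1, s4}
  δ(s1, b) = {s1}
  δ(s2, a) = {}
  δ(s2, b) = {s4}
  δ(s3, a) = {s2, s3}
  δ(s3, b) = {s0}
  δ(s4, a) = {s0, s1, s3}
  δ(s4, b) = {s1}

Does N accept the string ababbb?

Start: {s2}
read a: {}
The reachable set is empty and stays empty for the remaining 5 symbols.
Reachable ∩ accepting = {} — empty.

rejected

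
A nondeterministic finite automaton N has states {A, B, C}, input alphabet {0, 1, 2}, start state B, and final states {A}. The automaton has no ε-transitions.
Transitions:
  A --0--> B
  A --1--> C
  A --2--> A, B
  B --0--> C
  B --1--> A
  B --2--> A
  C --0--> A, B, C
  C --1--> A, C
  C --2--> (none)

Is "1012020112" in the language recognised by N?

Start: {B}
read 1: {A}
read 0: {B}
read 1: {A}
read 2: {A, B}
read 0: {B, C}
read 2: {A}
read 0: {B}
read 1: {A}
read 1: {C}
read 2: {}
Reachable ∩ accepting = {} — empty.

rejected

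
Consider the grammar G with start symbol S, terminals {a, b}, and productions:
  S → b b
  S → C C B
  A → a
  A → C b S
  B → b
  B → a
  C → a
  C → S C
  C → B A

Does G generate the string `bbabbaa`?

yes

S ⇒ CCB ⇒ SCCB ⇒ bbCCB ⇒ bbaCB ⇒ bbaSCB ⇒ bbabbCB ⇒ bbabbaB ⇒ bbabbaa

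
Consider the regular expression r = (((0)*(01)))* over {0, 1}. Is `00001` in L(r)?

Split into 1 piece 00001; each matches ((0)*(01)).

yes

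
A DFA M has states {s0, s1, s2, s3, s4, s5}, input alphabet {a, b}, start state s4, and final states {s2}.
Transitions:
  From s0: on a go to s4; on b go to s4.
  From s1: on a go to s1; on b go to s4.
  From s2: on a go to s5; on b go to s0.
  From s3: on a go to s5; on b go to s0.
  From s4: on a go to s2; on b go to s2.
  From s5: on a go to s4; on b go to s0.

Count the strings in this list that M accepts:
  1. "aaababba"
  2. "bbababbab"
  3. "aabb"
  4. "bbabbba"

"aaababba": accepted
"bbababbab": rejected
"aabb": rejected
"bbabbba": accepted

2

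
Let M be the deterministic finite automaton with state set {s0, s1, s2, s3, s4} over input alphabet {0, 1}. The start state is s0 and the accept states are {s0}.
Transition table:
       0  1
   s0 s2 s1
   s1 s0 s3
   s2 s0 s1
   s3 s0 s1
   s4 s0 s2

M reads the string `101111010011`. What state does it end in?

s3

s0 --1--> s1
s1 --0--> s0
s0 --1--> s1
s1 --1--> s3
s3 --1--> s1
s1 --1--> s3
s3 --0--> s0
s0 --1--> s1
s1 --0--> s0
s0 --0--> s2
s2 --1--> s1
s1 --1--> s3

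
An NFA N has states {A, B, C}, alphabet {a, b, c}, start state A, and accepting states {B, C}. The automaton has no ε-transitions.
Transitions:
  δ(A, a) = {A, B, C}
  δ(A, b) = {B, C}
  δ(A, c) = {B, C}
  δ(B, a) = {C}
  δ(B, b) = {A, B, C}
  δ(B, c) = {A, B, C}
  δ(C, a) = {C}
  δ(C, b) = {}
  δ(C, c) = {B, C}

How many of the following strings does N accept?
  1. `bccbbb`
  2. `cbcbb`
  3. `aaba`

3

`bccbbb`: accepted
`cbcbb`: accepted
`aaba`: accepted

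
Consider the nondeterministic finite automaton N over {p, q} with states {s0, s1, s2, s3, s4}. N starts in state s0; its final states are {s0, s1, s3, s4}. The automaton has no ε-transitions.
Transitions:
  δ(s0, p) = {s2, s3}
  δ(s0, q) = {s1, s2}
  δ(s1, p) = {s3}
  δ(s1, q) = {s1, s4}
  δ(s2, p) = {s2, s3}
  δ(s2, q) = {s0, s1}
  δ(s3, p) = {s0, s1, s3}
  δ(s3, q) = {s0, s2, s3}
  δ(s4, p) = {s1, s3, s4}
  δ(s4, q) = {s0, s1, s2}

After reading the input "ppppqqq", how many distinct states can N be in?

Start: {s0}
read p: {s2, s3}
read p: {s0, s1, s2, s3}
read p: {s0, s1, s2, s3}
read p: {s0, s1, s2, s3}
read q: {s0, s1, s2, s3, s4}
read q: {s0, s1, s2, s3, s4}
read q: {s0, s1, s2, s3, s4}
Final reachable set {s0, s1, s2, s3, s4} has 5 states.

5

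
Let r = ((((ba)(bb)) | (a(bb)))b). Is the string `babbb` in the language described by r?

Split as babb·b: (((ba)(bb))|(a(bb))) matches babb and b matches b.

yes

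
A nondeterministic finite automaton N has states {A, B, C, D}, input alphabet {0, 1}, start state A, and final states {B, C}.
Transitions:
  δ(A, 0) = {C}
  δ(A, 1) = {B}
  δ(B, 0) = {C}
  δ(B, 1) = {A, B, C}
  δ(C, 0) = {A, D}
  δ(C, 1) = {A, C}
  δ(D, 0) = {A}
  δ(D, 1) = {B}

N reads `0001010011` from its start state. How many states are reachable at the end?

3

Start: {A}
read 0: {C}
read 0: {A, D}
read 0: {A, C}
read 1: {A, B, C}
read 0: {A, C, D}
read 1: {A, B, C}
read 0: {A, C, D}
read 0: {A, C, D}
read 1: {A, B, C}
read 1: {A, B, C}
Final reachable set {A, B, C} has 3 states.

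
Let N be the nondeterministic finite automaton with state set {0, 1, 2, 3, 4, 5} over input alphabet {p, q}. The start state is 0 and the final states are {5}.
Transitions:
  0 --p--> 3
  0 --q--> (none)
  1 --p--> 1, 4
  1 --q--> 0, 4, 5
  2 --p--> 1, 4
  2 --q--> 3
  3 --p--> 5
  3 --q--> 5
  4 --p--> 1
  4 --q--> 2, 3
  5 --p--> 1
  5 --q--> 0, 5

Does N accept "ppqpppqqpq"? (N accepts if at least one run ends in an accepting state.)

accepted

Start: {0}
read p: {3}
read p: {5}
read q: {0, 5}
read p: {1, 3}
read p: {1, 4, 5}
read p: {1, 4}
read q: {0, 2, 3, 4, 5}
read q: {0, 2, 3, 5}
read p: {1, 3, 4, 5}
read q: {0, 2, 3, 4, 5}
Reachable ∩ accepting = {5} — nonempty.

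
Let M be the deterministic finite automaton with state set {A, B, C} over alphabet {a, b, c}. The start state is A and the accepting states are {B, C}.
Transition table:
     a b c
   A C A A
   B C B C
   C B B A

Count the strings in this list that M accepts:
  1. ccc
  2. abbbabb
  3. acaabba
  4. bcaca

ccc: rejected
abbbabb: accepted
acaabba: accepted
bcaca: accepted

3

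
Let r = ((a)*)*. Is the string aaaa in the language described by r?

Split into 4 pieces a · a · a · a; each matches (a)*.

yes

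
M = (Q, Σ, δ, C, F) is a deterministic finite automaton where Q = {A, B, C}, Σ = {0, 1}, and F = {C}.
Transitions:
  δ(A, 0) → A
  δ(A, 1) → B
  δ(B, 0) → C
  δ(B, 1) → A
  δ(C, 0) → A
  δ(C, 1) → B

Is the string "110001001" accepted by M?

C --1--> B
B --1--> A
A --0--> A
A --0--> A
A --0--> A
A --1--> B
B --0--> C
C --0--> A
A --1--> B
End in state B, which is not an accepting state.

rejected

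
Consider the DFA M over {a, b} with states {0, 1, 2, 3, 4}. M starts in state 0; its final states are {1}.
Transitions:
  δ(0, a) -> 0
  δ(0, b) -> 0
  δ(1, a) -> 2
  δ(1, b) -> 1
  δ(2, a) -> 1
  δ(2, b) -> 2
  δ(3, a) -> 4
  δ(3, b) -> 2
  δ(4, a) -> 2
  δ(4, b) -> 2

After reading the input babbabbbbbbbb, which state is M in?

0 --b--> 0
0 --a--> 0
0 --b--> 0
0 --b--> 0
0 --a--> 0
0 --b--> 0
0 --b--> 0
0 --b--> 0
0 --b--> 0
0 --b--> 0
0 --b--> 0
0 --b--> 0
0 --b--> 0

0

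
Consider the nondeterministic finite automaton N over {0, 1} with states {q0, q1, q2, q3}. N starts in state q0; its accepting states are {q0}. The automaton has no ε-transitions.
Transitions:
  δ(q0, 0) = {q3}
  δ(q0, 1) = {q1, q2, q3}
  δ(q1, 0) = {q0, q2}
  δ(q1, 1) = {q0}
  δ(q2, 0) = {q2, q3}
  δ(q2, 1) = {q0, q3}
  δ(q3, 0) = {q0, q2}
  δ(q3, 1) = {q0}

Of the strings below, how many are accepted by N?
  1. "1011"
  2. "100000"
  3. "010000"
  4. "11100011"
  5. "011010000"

"1011": accepted
"100000": accepted
"010000": accepted
"11100011": accepted
"011010000": accepted

5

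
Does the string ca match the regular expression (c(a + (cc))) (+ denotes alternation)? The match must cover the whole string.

yes

Split as c·a: c matches c and (a+(cc)) matches a.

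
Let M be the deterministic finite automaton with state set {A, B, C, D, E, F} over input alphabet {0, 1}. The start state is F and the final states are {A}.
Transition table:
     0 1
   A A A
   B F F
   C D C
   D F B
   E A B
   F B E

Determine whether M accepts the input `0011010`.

F --0--> B
B --0--> F
F --1--> E
E --1--> B
B --0--> F
F --1--> E
E --0--> A
End in state A, which is an accepting state.

accepted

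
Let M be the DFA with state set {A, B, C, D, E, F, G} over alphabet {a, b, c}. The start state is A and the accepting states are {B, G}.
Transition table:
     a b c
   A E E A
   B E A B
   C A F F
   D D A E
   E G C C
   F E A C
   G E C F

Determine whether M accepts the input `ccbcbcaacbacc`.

rejected

A --c--> A
A --c--> A
A --b--> E
E --c--> C
C --b--> F
F --c--> C
C --a--> A
A --a--> E
E --c--> C
C --b--> F
F --a--> E
E --c--> C
C --c--> F
End in state F, which is not an accepting state.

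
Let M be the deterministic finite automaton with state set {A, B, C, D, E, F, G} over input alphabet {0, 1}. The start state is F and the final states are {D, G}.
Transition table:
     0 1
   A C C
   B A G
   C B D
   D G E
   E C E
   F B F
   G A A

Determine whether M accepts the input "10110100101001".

accepted

F --1--> F
F --0--> B
B --1--> G
G --1--> A
A --0--> C
C --1--> D
D --0--> G
G --0--> A
A --1--> C
C --0--> B
B --1--> G
G --0--> A
A --0--> C
C --1--> D
End in state D, which is an accepting state.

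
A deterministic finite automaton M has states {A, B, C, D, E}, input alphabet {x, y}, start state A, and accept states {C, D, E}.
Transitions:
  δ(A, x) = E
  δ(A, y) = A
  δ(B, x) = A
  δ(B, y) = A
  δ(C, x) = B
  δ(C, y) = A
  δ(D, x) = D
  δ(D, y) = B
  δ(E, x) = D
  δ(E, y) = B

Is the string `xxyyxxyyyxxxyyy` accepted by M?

A --x--> E
E --x--> D
D --y--> B
B --y--> A
A --x--> E
E --x--> D
D --y--> B
B --y--> A
A --y--> A
A --x--> E
E --x--> D
D --x--> D
D --y--> B
B --y--> A
A --y--> A
End in state A, which is not an accepting state.

rejected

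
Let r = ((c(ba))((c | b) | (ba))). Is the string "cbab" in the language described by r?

yes

Split as cba·b: (c(ba)) matches cba and ((c|b)|(ba)) matches b.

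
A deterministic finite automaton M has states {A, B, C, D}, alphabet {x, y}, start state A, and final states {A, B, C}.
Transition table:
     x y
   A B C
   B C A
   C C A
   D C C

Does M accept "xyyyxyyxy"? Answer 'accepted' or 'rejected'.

accepted

A --x--> B
B --y--> A
A --y--> C
C --y--> A
A --x--> B
B --y--> A
A --y--> C
C --x--> C
C --y--> A
End in state A, which is an accepting state.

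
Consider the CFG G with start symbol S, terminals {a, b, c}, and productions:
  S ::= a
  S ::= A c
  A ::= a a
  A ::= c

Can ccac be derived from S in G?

no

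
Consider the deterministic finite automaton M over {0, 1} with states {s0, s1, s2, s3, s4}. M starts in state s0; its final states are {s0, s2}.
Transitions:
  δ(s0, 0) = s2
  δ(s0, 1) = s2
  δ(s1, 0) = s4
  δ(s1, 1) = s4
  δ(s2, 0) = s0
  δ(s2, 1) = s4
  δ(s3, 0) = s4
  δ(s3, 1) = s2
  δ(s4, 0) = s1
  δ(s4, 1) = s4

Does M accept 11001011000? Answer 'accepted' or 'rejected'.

s0 --1--> s2
s2 --1--> s4
s4 --0--> s1
s1 --0--> s4
s4 --1--> s4
s4 --0--> s1
s1 --1--> s4
s4 --1--> s4
s4 --0--> s1
s1 --0--> s4
s4 --0--> s1
End in state s1, which is not an accepting state.

rejected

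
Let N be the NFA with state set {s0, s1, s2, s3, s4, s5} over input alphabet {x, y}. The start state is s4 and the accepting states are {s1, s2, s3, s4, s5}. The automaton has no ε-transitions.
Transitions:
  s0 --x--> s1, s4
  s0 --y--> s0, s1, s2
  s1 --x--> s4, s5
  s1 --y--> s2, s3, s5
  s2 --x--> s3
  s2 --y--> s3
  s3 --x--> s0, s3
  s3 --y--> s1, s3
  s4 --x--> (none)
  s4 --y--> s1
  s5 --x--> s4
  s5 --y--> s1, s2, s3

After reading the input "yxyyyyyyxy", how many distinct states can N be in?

4

Start: {s4}
read y: {s1}
read x: {s4, s5}
read y: {s1, s2, s3}
read y: {s1, s2, s3, s5}
read y: {s1, s2, s3, s5}
read y: {s1, s2, s3, s5}
read y: {s1, s2, s3, s5}
read y: {s1, s2, s3, s5}
read x: {s0, s3, s4, s5}
read y: {s0, s1, s2, s3}
Final reachable set {s0, s1, s2, s3} has 4 states.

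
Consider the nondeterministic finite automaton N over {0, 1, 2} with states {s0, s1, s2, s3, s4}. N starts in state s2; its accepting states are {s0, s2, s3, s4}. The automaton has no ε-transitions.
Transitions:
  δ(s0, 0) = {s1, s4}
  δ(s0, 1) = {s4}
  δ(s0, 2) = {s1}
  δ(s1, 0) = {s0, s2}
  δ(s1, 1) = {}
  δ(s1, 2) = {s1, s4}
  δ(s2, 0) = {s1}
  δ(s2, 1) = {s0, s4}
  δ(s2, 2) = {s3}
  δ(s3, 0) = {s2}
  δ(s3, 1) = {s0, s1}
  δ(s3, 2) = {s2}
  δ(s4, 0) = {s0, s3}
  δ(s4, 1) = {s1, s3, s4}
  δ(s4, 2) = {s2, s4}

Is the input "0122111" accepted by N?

Start: {s2}
read 0: {s1}
read 1: {}
The reachable set is empty and stays empty for the remaining 5 symbols.
Reachable ∩ accepting = {} — empty.

rejected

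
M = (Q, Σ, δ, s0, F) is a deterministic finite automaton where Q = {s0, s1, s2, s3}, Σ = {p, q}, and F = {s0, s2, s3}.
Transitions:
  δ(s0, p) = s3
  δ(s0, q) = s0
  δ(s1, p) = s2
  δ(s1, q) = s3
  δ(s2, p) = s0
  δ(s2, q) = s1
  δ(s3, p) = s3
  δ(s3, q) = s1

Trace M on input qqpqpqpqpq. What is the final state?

s0 --q--> s0
s0 --q--> s0
s0 --p--> s3
s3 --q--> s1
s1 --p--> s2
s2 --q--> s1
s1 --p--> s2
s2 --q--> s1
s1 --p--> s2
s2 --q--> s1

s1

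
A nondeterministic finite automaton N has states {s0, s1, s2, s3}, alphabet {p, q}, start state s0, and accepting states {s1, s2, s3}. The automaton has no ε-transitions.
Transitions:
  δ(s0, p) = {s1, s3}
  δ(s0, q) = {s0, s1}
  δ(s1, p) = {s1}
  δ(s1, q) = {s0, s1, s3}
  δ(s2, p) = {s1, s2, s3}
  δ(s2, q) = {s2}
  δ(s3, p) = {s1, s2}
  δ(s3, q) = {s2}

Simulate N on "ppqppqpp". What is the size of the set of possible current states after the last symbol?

Start: {s0}
read p: {s1, s3}
read p: {s1, s2}
read q: {s0, s1, s2, s3}
read p: {s1, s2, s3}
read p: {s1, s2, s3}
read q: {s0, s1, s2, s3}
read p: {s1, s2, s3}
read p: {s1, s2, s3}
Final reachable set {s1, s2, s3} has 3 states.

3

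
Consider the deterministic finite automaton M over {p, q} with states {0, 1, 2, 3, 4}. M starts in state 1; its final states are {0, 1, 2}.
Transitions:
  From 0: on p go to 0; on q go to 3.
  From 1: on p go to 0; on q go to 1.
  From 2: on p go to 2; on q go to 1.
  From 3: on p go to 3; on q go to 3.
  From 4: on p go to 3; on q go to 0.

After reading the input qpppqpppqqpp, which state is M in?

3

1 --q--> 1
1 --p--> 0
0 --p--> 0
0 --p--> 0
0 --q--> 3
3 --p--> 3
3 --p--> 3
3 --p--> 3
3 --q--> 3
3 --q--> 3
3 --p--> 3
3 --p--> 3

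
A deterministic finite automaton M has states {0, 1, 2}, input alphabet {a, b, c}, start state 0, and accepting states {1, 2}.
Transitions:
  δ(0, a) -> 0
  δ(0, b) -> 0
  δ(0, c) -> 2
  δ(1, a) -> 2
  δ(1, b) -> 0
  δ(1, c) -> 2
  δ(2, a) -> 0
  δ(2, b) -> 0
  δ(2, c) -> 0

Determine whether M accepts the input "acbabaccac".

0 --a--> 0
0 --c--> 2
2 --b--> 0
0 --a--> 0
0 --b--> 0
0 --a--> 0
0 --c--> 2
2 --c--> 0
0 --a--> 0
0 --c--> 2
End in state 2, which is an accepting state.

accepted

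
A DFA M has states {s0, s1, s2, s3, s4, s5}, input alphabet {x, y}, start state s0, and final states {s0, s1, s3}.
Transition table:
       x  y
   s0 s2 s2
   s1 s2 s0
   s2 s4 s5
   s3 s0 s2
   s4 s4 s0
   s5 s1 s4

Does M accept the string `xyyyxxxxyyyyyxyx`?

accepted

s0 --x--> s2
s2 --y--> s5
s5 --y--> s4
s4 --y--> s0
s0 --x--> s2
s2 --x--> s4
s4 --x--> s4
s4 --x--> s4
s4 --y--> s0
s0 --y--> s2
s2 --y--> s5
s5 --y--> s4
s4 --y--> s0
s0 --x--> s2
s2 --y--> s5
s5 --x--> s1
End in state s1, which is an accepting state.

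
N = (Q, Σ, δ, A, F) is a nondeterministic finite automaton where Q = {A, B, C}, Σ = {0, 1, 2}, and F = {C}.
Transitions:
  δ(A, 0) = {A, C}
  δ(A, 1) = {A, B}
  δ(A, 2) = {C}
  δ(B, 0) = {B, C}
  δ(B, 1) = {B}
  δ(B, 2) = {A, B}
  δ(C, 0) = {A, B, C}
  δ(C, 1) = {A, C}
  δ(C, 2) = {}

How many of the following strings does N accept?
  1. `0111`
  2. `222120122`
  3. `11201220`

2

`0111`: accepted
`222120122`: rejected
`11201220`: accepted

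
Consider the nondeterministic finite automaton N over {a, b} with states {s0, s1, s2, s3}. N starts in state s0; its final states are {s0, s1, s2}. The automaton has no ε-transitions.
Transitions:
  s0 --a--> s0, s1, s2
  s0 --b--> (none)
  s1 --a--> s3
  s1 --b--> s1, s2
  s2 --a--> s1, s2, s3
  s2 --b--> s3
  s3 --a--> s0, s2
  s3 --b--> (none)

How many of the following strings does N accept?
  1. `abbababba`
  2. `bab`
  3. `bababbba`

1

`abbababba`: accepted
`bab`: rejected
`bababbba`: rejected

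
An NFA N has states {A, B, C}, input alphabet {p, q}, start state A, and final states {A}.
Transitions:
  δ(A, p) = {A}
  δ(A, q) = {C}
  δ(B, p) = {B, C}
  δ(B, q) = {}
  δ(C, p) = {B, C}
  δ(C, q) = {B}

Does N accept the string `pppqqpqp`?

Start: {A}
read p: {A}
read p: {A}
read p: {A}
read q: {C}
read q: {B}
read p: {B, C}
read q: {B}
read p: {B, C}
Reachable ∩ accepting = {} — empty.

rejected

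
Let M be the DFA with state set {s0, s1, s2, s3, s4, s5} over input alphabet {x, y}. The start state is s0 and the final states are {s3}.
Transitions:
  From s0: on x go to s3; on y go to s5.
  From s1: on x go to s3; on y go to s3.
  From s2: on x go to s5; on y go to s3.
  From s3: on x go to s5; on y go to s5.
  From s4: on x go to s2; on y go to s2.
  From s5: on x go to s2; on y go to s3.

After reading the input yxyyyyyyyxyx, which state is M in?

s5

s0 --y--> s5
s5 --x--> s2
s2 --y--> s3
s3 --y--> s5
s5 --y--> s3
s3 --y--> s5
s5 --y--> s3
s3 --y--> s5
s5 --y--> s3
s3 --x--> s5
s5 --y--> s3
s3 --x--> s5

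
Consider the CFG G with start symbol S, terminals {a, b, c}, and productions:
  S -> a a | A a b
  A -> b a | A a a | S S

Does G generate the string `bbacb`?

no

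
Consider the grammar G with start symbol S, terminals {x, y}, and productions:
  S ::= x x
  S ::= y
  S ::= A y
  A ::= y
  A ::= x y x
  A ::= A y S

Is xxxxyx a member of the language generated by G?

no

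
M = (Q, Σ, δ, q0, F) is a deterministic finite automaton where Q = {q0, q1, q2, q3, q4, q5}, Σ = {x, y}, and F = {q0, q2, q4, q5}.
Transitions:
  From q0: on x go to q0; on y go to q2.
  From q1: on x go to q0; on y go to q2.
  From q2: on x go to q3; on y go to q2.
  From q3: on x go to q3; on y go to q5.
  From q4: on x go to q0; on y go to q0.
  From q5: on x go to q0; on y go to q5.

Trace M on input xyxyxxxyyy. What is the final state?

q2

q0 --x--> q0
q0 --y--> q2
q2 --x--> q3
q3 --y--> q5
q5 --x--> q0
q0 --x--> q0
q0 --x--> q0
q0 --y--> q2
q2 --y--> q2
q2 --y--> q2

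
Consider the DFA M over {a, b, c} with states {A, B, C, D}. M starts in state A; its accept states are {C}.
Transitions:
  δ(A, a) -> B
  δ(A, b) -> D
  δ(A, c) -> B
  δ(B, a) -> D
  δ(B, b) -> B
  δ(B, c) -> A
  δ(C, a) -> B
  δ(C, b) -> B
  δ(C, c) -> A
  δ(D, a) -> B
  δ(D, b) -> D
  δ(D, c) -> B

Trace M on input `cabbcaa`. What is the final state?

A --c--> B
B --a--> D
D --b--> D
D --b--> D
D --c--> B
B --a--> D
D --a--> B

B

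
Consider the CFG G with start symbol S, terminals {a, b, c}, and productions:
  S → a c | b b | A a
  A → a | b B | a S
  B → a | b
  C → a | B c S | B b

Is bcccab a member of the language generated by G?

no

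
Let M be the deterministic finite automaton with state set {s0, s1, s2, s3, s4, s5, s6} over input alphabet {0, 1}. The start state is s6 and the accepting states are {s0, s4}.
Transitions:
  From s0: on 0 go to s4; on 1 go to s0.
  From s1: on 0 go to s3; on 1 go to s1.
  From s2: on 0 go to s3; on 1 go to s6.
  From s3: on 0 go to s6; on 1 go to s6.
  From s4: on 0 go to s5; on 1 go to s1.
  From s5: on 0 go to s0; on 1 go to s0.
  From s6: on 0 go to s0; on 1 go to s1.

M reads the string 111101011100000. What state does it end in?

s6 --1--> s1
s1 --1--> s1
s1 --1--> s1
s1 --1--> s1
s1 --0--> s3
s3 --1--> s6
s6 --0--> s0
s0 --1--> s0
s0 --1--> s0
s0 --1--> s0
s0 --0--> s4
s4 --0--> s5
s5 --0--> s0
s0 --0--> s4
s4 --0--> s5

s5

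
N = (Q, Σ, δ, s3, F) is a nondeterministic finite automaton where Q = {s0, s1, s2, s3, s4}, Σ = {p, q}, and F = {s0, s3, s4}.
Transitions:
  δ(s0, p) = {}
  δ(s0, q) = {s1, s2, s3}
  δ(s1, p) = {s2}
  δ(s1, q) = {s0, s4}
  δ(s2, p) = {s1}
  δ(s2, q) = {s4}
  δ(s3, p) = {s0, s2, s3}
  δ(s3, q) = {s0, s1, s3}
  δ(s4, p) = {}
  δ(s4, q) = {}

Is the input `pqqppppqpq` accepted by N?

accepted

Start: {s3}
read p: {s0, s2, s3}
read q: {s0, s1, s2, s3, s4}
read q: {s0, s1, s2, s3, s4}
read p: {s0, s1, s2, s3}
read p: {s0, s1, s2, s3}
read p: {s0, s1, s2, s3}
read p: {s0, s1, s2, s3}
read q: {s0, s1, s2, s3, s4}
read p: {s0, s1, s2, s3}
read q: {s0, s1, s2, s3, s4}
Reachable ∩ accepting = {s0, s3, s4} — nonempty.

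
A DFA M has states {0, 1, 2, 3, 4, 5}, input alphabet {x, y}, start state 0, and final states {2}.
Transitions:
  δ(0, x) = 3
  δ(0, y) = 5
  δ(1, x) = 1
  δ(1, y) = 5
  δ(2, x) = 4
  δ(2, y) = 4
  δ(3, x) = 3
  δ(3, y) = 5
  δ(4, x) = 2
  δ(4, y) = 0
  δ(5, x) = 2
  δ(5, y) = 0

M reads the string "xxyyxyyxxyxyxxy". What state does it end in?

0

0 --x--> 3
3 --x--> 3
3 --y--> 5
5 --y--> 0
0 --x--> 3
3 --y--> 5
5 --y--> 0
0 --x--> 3
3 --x--> 3
3 --y--> 5
5 --x--> 2
2 --y--> 4
4 --x--> 2
2 --x--> 4
4 --y--> 0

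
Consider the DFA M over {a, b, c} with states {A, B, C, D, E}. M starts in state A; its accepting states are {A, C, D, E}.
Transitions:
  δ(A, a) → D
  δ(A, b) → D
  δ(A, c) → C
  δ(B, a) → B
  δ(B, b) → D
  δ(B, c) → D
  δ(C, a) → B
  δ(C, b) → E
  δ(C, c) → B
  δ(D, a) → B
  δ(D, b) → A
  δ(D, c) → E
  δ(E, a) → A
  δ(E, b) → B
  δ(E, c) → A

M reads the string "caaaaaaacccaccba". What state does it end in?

A --c--> C
C --a--> B
B --a--> B
B --a--> B
B --a--> B
B --a--> B
B --a--> B
B --a--> B
B --c--> D
D --c--> E
E --c--> A
A --a--> D
D --c--> E
E --c--> A
A --b--> D
D --a--> B

B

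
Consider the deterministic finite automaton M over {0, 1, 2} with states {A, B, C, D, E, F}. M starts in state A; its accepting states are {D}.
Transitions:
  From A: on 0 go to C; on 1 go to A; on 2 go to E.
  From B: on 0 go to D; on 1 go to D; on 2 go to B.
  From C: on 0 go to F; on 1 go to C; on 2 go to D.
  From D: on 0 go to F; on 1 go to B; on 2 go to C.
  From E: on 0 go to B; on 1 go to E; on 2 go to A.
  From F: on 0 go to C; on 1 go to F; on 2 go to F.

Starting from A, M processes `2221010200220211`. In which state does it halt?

A --2--> E
E --2--> A
A --2--> E
E --1--> E
E --0--> B
B --1--> D
D --0--> F
F --2--> F
F --0--> C
C --0--> F
F --2--> F
F --2--> F
F --0--> C
C --2--> D
D --1--> B
B --1--> D

D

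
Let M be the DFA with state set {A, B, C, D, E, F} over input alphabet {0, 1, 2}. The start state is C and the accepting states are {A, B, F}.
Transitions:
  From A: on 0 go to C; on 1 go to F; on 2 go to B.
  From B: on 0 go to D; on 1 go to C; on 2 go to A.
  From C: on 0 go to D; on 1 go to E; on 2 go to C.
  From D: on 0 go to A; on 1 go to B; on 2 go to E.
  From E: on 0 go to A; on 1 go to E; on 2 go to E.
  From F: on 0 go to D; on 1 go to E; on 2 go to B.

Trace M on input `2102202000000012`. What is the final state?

A

C --2--> C
C --1--> E
E --0--> A
A --2--> B
B --2--> A
A --0--> C
C --2--> C
C --0--> D
D --0--> A
A --0--> C
C --0--> D
D --0--> A
A --0--> C
C --0--> D
D --1--> B
B --2--> A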